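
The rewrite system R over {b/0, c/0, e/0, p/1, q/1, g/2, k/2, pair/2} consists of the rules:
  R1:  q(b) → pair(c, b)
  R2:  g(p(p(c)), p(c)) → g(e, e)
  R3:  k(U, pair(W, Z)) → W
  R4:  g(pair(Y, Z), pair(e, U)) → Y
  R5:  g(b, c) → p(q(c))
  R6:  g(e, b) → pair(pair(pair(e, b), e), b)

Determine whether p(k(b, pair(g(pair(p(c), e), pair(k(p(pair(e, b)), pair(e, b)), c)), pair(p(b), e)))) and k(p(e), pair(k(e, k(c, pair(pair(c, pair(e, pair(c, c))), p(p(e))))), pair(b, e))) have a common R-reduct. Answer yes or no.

Reduce t₁ = p(k(b, pair(g(pair(p(c), e), pair(k(p(pair(e, b)), pair(e, b)), c)), pair(p(b), e)))):
1. p(k(b, pair(g(pair(p(c), e), pair(k(p(pair(e, b)), pair(e, b)), c)), pair(p(b), e))))  →  p(g(pair(p(c), e), pair(k(p(pair(e, b)), pair(e, b)), c)))   [R3 at 1]
2. p(g(pair(p(c), e), pair(k(p(pair(e, b)), pair(e, b)), c)))  →  p(g(pair(p(c), e), pair(e, c)))   [R3 at 1.2.1]
3. p(g(pair(p(c), e), pair(e, c)))  →  p(p(c))   [R4 at 1]

Reduce t₂ = k(p(e), pair(k(e, k(c, pair(pair(c, pair(e, pair(c, c))), p(p(e))))), pair(b, e))):
1. k(p(e), pair(k(e, k(c, pair(pair(c, pair(e, pair(c, c))), p(p(e))))), pair(b, e)))  →  k(e, k(c, pair(pair(c, pair(e, pair(c, c))), p(p(e)))))   [R3 at ε]
2. k(e, k(c, pair(pair(c, pair(e, pair(c, c))), p(p(e)))))  →  k(e, pair(c, pair(e, pair(c, c))))   [R3 at 2]
3. k(e, pair(c, pair(e, pair(c, c))))  →  c   [R3 at ε]

no — NF(t₁) = p(p(c)), NF(t₂) = c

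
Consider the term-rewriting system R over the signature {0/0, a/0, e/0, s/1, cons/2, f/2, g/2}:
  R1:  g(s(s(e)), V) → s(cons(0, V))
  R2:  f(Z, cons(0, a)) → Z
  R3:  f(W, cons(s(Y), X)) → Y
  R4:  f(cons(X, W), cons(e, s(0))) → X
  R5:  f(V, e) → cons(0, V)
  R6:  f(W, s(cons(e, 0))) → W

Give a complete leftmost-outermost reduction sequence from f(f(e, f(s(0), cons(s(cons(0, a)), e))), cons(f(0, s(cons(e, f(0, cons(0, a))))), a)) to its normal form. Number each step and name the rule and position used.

1. f(f(e, f(s(0), cons(s(cons(0, a)), e))), cons(f(0, s(cons(e, f(0, cons(0, a))))), a))  →  f(f(e, cons(0, a)), cons(f(0, s(cons(e, f(0, cons(0, a))))), a))   [R3 at 1.2]
2. f(f(e, cons(0, a)), cons(f(0, s(cons(e, f(0, cons(0, a))))), a))  →  f(e, cons(f(0, s(cons(e, f(0, cons(0, a))))), a))   [R2 at 1]
3. f(e, cons(f(0, s(cons(e, f(0, cons(0, a))))), a))  →  f(e, cons(f(0, s(cons(e, 0))), a))   [R2 at 2.1.2.1.2]
4. f(e, cons(f(0, s(cons(e, 0))), a))  →  f(e, cons(0, a))   [R6 at 2.1]
5. f(e, cons(0, a))  →  e   [R2 at ε]

e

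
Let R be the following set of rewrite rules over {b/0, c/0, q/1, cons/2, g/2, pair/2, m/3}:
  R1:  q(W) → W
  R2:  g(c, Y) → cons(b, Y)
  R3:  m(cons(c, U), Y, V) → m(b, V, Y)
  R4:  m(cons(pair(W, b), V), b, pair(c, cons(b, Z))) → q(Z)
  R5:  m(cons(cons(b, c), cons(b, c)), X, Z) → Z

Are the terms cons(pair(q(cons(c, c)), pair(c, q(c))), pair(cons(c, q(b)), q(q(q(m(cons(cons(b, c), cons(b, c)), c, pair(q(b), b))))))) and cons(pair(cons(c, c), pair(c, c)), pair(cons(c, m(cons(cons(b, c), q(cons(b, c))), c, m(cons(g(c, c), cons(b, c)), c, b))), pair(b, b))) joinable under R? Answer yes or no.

Reduce t₁ = cons(pair(q(cons(c, c)), pair(c, q(c))), pair(cons(c, q(b)), q(q(q(m(cons(cons(b, c), cons(b, c)), c, pair(q(b), b))))))):
1. cons(pair(q(cons(c, c)), pair(c, q(c))), pair(cons(c, q(b)), q(q(q(m(cons(cons(b, c), cons(b, c)), c, pair(q(b), b)))))))  →  cons(pair(cons(c, c), pair(c, q(c))), pair(cons(c, q(b)), q(q(q(m(cons(cons(b, c), cons(b, c)), c, pair(q(b), b)))))))   [R1 at 1.1]
2. cons(pair(cons(c, c), pair(c, q(c))), pair(cons(c, q(b)), q(q(q(m(cons(cons(b, c), cons(b, c)), c, pair(q(b), b)))))))  →  cons(pair(cons(c, c), pair(c, c)), pair(cons(c, q(b)), q(q(q(m(cons(cons(b, c), cons(b, c)), c, pair(q(b), b)))))))   [R1 at 1.2.2]
3. cons(pair(cons(c, c), pair(c, c)), pair(cons(c, q(b)), q(q(q(m(cons(cons(b, c), cons(b, c)), c, pair(q(b), b)))))))  →  cons(pair(cons(c, c), pair(c, c)), pair(cons(c, b), q(q(q(m(cons(cons(b, c), cons(b, c)), c, pair(q(b), b)))))))   [R1 at 2.1.2]
4. cons(pair(cons(c, c), pair(c, c)), pair(cons(c, b), q(q(q(m(cons(cons(b, c), cons(b, c)), c, pair(q(b), b)))))))  →  cons(pair(cons(c, c), pair(c, c)), pair(cons(c, b), q(q(m(cons(cons(b, c), cons(b, c)), c, pair(q(b), b))))))   [R1 at 2.2]
5. cons(pair(cons(c, c), pair(c, c)), pair(cons(c, b), q(q(m(cons(cons(b, c), cons(b, c)), c, pair(q(b), b))))))  →  cons(pair(cons(c, c), pair(c, c)), pair(cons(c, b), q(m(cons(cons(b, c), cons(b, c)), c, pair(q(b), b)))))   [R1 at 2.2]
6. cons(pair(cons(c, c), pair(c, c)), pair(cons(c, b), q(m(cons(cons(b, c), cons(b, c)), c, pair(q(b), b)))))  →  cons(pair(cons(c, c), pair(c, c)), pair(cons(c, b), m(cons(cons(b, c), cons(b, c)), c, pair(q(b), b))))   [R1 at 2.2]
7. cons(pair(cons(c, c), pair(c, c)), pair(cons(c, b), m(cons(cons(b, c), cons(b, c)), c, pair(q(b), b))))  →  cons(pair(cons(c, c), pair(c, c)), pair(cons(c, b), pair(q(b), b)))   [R5 at 2.2]
8. cons(pair(cons(c, c), pair(c, c)), pair(cons(c, b), pair(q(b), b)))  →  cons(pair(cons(c, c), pair(c, c)), pair(cons(c, b), pair(b, b)))   [R1 at 2.2.1]

Reduce t₂ = cons(pair(cons(c, c), pair(c, c)), pair(cons(c, m(cons(cons(b, c), q(cons(b, c))), c, m(cons(g(c, c), cons(b, c)), c, b))), pair(b, b))):
1. cons(pair(cons(c, c), pair(c, c)), pair(cons(c, m(cons(cons(b, c), q(cons(b, c))), c, m(cons(g(c, c), cons(b, c)), c, b))), pair(b, b)))  →  cons(pair(cons(c, c), pair(c, c)), pair(cons(c, m(cons(cons(b, c), cons(b, c)), c, m(cons(g(c, c), cons(b, c)), c, b))), pair(b, b)))   [R1 at 2.1.2.1.2]
2. cons(pair(cons(c, c), pair(c, c)), pair(cons(c, m(cons(cons(b, c), cons(b, c)), c, m(cons(g(c, c), cons(b, c)), c, b))), pair(b, b)))  →  cons(pair(cons(c, c), pair(c, c)), pair(cons(c, m(cons(g(c, c), cons(b, c)), c, b)), pair(b, b)))   [R5 at 2.1.2]
3. cons(pair(cons(c, c), pair(c, c)), pair(cons(c, m(cons(g(c, c), cons(b, c)), c, b)), pair(b, b)))  →  cons(pair(cons(c, c), pair(c, c)), pair(cons(c, m(cons(cons(b, c), cons(b, c)), c, b)), pair(b, b)))   [R2 at 2.1.2.1.1]
4. cons(pair(cons(c, c), pair(c, c)), pair(cons(c, m(cons(cons(b, c), cons(b, c)), c, b)), pair(b, b)))  →  cons(pair(cons(c, c), pair(c, c)), pair(cons(c, b), pair(b, b)))   [R5 at 2.1.2]

yes — NF(t₁) = cons(pair(cons(c, c), pair(c, c)), pair(cons(c, b), pair(b, b))), NF(t₂) = cons(pair(cons(c, c), pair(c, c)), pair(cons(c, b), pair(b, b)))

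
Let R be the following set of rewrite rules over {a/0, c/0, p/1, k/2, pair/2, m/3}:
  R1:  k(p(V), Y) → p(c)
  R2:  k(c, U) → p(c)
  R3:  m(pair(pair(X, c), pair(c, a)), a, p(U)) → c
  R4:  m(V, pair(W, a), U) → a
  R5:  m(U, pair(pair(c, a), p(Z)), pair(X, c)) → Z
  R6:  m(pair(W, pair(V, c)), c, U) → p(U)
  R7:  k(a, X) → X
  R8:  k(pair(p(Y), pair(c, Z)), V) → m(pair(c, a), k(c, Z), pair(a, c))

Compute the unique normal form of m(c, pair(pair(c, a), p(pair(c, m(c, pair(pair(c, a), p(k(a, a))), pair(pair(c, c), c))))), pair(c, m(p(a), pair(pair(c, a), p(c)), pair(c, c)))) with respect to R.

pair(c, a)

1. m(c, pair(pair(c, a), p(pair(c, m(c, pair(pair(c, a), p(k(a, a))), pair(pair(c, c), c))))), pair(c, m(p(a), pair(pair(c, a), p(c)), pair(c, c))))  →  m(c, pair(pair(c, a), p(pair(c, k(a, a)))), pair(c, m(p(a), pair(pair(c, a), p(c)), pair(c, c))))   [R5 at 2.2.1.2]
2. m(c, pair(pair(c, a), p(pair(c, k(a, a)))), pair(c, m(p(a), pair(pair(c, a), p(c)), pair(c, c))))  →  m(c, pair(pair(c, a), p(pair(c, a))), pair(c, m(p(a), pair(pair(c, a), p(c)), pair(c, c))))   [R7 at 2.2.1.2]
3. m(c, pair(pair(c, a), p(pair(c, a))), pair(c, m(p(a), pair(pair(c, a), p(c)), pair(c, c))))  →  m(c, pair(pair(c, a), p(pair(c, a))), pair(c, c))   [R5 at 3.2]
4. m(c, pair(pair(c, a), p(pair(c, a))), pair(c, c))  →  pair(c, a)   [R5 at ε]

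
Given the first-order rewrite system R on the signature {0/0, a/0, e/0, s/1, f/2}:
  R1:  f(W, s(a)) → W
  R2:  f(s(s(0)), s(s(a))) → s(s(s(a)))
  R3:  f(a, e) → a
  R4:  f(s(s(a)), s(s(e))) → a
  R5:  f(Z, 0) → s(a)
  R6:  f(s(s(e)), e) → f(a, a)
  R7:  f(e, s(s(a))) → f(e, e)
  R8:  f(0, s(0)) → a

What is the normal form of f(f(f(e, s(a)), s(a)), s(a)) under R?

1. f(f(f(e, s(a)), s(a)), s(a))  →  f(f(e, s(a)), s(a))   [R1 at ε]
2. f(f(e, s(a)), s(a))  →  f(e, s(a))   [R1 at ε]
3. f(e, s(a))  →  e   [R1 at ε]

e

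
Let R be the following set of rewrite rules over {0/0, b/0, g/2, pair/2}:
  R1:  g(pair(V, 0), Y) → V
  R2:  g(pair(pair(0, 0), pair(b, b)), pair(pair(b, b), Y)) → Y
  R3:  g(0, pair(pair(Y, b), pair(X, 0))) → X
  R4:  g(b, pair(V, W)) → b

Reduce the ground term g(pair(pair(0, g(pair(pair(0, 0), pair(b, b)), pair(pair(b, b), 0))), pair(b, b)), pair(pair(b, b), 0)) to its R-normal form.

1. g(pair(pair(0, g(pair(pair(0, 0), pair(b, b)), pair(pair(b, b), 0))), pair(b, b)), pair(pair(b, b), 0))  →  g(pair(pair(0, 0), pair(b, b)), pair(pair(b, b), 0))   [R2 at 1.1.2]
2. g(pair(pair(0, 0), pair(b, b)), pair(pair(b, b), 0))  →  0   [R2 at ε]

0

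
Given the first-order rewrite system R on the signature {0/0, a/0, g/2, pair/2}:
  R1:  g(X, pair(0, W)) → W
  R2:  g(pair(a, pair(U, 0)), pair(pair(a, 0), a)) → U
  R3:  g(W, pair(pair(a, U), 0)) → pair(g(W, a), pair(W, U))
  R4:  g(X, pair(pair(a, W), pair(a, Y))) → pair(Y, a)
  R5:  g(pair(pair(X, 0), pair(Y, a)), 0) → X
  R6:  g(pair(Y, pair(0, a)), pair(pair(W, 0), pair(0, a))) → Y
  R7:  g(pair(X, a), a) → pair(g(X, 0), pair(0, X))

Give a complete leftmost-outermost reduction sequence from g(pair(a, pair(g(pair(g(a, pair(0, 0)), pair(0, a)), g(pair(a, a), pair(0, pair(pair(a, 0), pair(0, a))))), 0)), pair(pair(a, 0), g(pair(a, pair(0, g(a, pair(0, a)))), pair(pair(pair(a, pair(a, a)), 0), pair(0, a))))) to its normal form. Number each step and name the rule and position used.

1. g(pair(a, pair(g(pair(g(a, pair(0, 0)), pair(0, a)), g(pair(a, a), pair(0, pair(pair(a, 0), pair(0, a))))), 0)), pair(pair(a, 0), g(pair(a, pair(0, g(a, pair(0, a)))), pair(pair(pair(a, pair(a, a)), 0), pair(0, a)))))  →  g(pair(a, pair(g(pair(0, pair(0, a)), g(pair(a, a), pair(0, pair(pair(a, 0), pair(0, a))))), 0)), pair(pair(a, 0), g(pair(a, pair(0, g(a, pair(0, a)))), pair(pair(pair(a, pair(a, a)), 0), pair(0, a)))))   [R1 at 1.2.1.1.1]
2. g(pair(a, pair(g(pair(0, pair(0, a)), g(pair(a, a), pair(0, pair(pair(a, 0), pair(0, a))))), 0)), pair(pair(a, 0), g(pair(a, pair(0, g(a, pair(0, a)))), pair(pair(pair(a, pair(a, a)), 0), pair(0, a)))))  →  g(pair(a, pair(g(pair(0, pair(0, a)), pair(pair(a, 0), pair(0, a))), 0)), pair(pair(a, 0), g(pair(a, pair(0, g(a, pair(0, a)))), pair(pair(pair(a, pair(a, a)), 0), pair(0, a)))))   [R1 at 1.2.1.2]
3. g(pair(a, pair(g(pair(0, pair(0, a)), pair(pair(a, 0), pair(0, a))), 0)), pair(pair(a, 0), g(pair(a, pair(0, g(a, pair(0, a)))), pair(pair(pair(a, pair(a, a)), 0), pair(0, a)))))  →  g(pair(a, pair(0, 0)), pair(pair(a, 0), g(pair(a, pair(0, g(a, pair(0, a)))), pair(pair(pair(a, pair(a, a)), 0), pair(0, a)))))   [R6 at 1.2.1]
4. g(pair(a, pair(0, 0)), pair(pair(a, 0), g(pair(a, pair(0, g(a, pair(0, a)))), pair(pair(pair(a, pair(a, a)), 0), pair(0, a)))))  →  g(pair(a, pair(0, 0)), pair(pair(a, 0), g(pair(a, pair(0, a)), pair(pair(pair(a, pair(a, a)), 0), pair(0, a)))))   [R1 at 2.2.1.2.2]
5. g(pair(a, pair(0, 0)), pair(pair(a, 0), g(pair(a, pair(0, a)), pair(pair(pair(a, pair(a, a)), 0), pair(0, a)))))  →  g(pair(a, pair(0, 0)), pair(pair(a, 0), a))   [R6 at 2.2]
6. g(pair(a, pair(0, 0)), pair(pair(a, 0), a))  →  0   [R2 at ε]

0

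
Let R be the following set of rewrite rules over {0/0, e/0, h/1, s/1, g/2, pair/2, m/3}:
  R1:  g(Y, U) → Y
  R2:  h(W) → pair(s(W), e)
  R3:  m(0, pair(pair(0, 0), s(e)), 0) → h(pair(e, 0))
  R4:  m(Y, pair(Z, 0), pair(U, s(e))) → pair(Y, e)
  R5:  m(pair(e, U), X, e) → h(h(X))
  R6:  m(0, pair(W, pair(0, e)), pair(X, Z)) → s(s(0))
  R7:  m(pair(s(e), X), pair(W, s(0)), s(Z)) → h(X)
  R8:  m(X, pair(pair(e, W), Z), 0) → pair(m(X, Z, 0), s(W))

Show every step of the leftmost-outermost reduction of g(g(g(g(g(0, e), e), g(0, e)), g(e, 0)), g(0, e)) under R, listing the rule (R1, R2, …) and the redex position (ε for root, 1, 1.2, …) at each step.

1. g(g(g(g(g(0, e), e), g(0, e)), g(e, 0)), g(0, e))  →  g(g(g(g(0, e), e), g(0, e)), g(e, 0))   [R1 at ε]
2. g(g(g(g(0, e), e), g(0, e)), g(e, 0))  →  g(g(g(0, e), e), g(0, e))   [R1 at ε]
3. g(g(g(0, e), e), g(0, e))  →  g(g(0, e), e)   [R1 at ε]
4. g(g(0, e), e)  →  g(0, e)   [R1 at ε]
5. g(0, e)  →  0   [R1 at ε]

0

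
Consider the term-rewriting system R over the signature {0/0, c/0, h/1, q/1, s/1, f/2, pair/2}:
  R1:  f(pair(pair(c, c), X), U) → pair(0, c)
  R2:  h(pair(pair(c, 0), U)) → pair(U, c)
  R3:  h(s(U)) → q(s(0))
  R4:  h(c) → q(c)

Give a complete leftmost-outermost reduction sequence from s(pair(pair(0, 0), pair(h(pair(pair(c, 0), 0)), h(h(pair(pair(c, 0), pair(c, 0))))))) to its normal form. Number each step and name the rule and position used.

1. s(pair(pair(0, 0), pair(h(pair(pair(c, 0), 0)), h(h(pair(pair(c, 0), pair(c, 0)))))))  →  s(pair(pair(0, 0), pair(pair(0, c), h(h(pair(pair(c, 0), pair(c, 0)))))))   [R2 at 1.2.1]
2. s(pair(pair(0, 0), pair(pair(0, c), h(h(pair(pair(c, 0), pair(c, 0)))))))  →  s(pair(pair(0, 0), pair(pair(0, c), h(pair(pair(c, 0), c)))))   [R2 at 1.2.2.1]
3. s(pair(pair(0, 0), pair(pair(0, c), h(pair(pair(c, 0), c)))))  →  s(pair(pair(0, 0), pair(pair(0, c), pair(c, c))))   [R2 at 1.2.2]

s(pair(pair(0, 0), pair(pair(0, c), pair(c, c))))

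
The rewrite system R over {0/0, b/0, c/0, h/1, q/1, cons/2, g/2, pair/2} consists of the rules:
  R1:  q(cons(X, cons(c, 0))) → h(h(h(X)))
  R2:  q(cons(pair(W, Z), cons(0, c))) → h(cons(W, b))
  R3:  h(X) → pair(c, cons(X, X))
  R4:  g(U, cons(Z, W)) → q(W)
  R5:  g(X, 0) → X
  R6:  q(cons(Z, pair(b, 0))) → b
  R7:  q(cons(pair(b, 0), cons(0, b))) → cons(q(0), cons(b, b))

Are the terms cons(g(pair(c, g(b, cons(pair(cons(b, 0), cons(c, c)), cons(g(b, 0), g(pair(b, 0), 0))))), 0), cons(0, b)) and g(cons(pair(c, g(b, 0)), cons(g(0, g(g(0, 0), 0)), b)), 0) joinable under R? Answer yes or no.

yes — NF(t₁) = cons(pair(c, b), cons(0, b)), NF(t₂) = cons(pair(c, b), cons(0, b))

Reduce t₁ = cons(g(pair(c, g(b, cons(pair(cons(b, 0), cons(c, c)), cons(g(b, 0), g(pair(b, 0), 0))))), 0), cons(0, b)):
1. cons(g(pair(c, g(b, cons(pair(cons(b, 0), cons(c, c)), cons(g(b, 0), g(pair(b, 0), 0))))), 0), cons(0, b))  →  cons(pair(c, g(b, cons(pair(cons(b, 0), cons(c, c)), cons(g(b, 0), g(pair(b, 0), 0))))), cons(0, b))   [R5 at 1]
2. cons(pair(c, g(b, cons(pair(cons(b, 0), cons(c, c)), cons(g(b, 0), g(pair(b, 0), 0))))), cons(0, b))  →  cons(pair(c, q(cons(g(b, 0), g(pair(b, 0), 0)))), cons(0, b))   [R4 at 1.2]
3. cons(pair(c, q(cons(g(b, 0), g(pair(b, 0), 0)))), cons(0, b))  →  cons(pair(c, q(cons(b, g(pair(b, 0), 0)))), cons(0, b))   [R5 at 1.2.1.1]
4. cons(pair(c, q(cons(b, g(pair(b, 0), 0)))), cons(0, b))  →  cons(pair(c, q(cons(b, pair(b, 0)))), cons(0, b))   [R5 at 1.2.1.2]
5. cons(pair(c, q(cons(b, pair(b, 0)))), cons(0, b))  →  cons(pair(c, b), cons(0, b))   [R6 at 1.2]

Reduce t₂ = g(cons(pair(c, g(b, 0)), cons(g(0, g(g(0, 0), 0)), b)), 0):
1. g(cons(pair(c, g(b, 0)), cons(g(0, g(g(0, 0), 0)), b)), 0)  →  cons(pair(c, g(b, 0)), cons(g(0, g(g(0, 0), 0)), b))   [R5 at ε]
2. cons(pair(c, g(b, 0)), cons(g(0, g(g(0, 0), 0)), b))  →  cons(pair(c, b), cons(g(0, g(g(0, 0), 0)), b))   [R5 at 1.2]
3. cons(pair(c, b), cons(g(0, g(g(0, 0), 0)), b))  →  cons(pair(c, b), cons(g(0, g(0, 0)), b))   [R5 at 2.1.2]
4. cons(pair(c, b), cons(g(0, g(0, 0)), b))  →  cons(pair(c, b), cons(g(0, 0), b))   [R5 at 2.1.2]
5. cons(pair(c, b), cons(g(0, 0), b))  →  cons(pair(c, b), cons(0, b))   [R5 at 2.1]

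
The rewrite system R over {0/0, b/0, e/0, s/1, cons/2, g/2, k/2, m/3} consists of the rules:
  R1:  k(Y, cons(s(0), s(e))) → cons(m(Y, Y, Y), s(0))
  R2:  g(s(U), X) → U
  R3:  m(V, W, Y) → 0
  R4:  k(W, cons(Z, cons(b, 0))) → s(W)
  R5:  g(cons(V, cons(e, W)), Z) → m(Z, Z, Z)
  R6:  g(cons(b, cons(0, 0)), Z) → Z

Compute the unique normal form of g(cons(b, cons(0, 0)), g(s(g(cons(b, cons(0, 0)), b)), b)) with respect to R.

b

1. g(cons(b, cons(0, 0)), g(s(g(cons(b, cons(0, 0)), b)), b))  →  g(s(g(cons(b, cons(0, 0)), b)), b)   [R6 at ε]
2. g(s(g(cons(b, cons(0, 0)), b)), b)  →  g(cons(b, cons(0, 0)), b)   [R2 at ε]
3. g(cons(b, cons(0, 0)), b)  →  b   [R6 at ε]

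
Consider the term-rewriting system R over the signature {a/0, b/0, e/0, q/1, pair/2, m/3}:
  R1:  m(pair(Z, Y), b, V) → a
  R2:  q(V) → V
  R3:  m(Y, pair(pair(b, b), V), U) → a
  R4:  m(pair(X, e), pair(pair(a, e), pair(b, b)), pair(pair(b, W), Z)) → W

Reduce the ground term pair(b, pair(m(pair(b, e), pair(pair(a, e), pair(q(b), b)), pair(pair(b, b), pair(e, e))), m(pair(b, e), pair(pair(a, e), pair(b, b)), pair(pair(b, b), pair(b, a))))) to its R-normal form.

pair(b, pair(b, b))

1. pair(b, pair(m(pair(b, e), pair(pair(a, e), pair(q(b), b)), pair(pair(b, b), pair(e, e))), m(pair(b, e), pair(pair(a, e), pair(b, b)), pair(pair(b, b), pair(b, a)))))  →  pair(b, pair(m(pair(b, e), pair(pair(a, e), pair(b, b)), pair(pair(b, b), pair(e, e))), m(pair(b, e), pair(pair(a, e), pair(b, b)), pair(pair(b, b), pair(b, a)))))   [R2 at 2.1.2.2.1]
2. pair(b, pair(m(pair(b, e), pair(pair(a, e), pair(b, b)), pair(pair(b, b), pair(e, e))), m(pair(b, e), pair(pair(a, e), pair(b, b)), pair(pair(b, b), pair(b, a)))))  →  pair(b, pair(b, m(pair(b, e), pair(pair(a, e), pair(b, b)), pair(pair(b, b), pair(b, a)))))   [R4 at 2.1]
3. pair(b, pair(b, m(pair(b, e), pair(pair(a, e), pair(b, b)), pair(pair(b, b), pair(b, a)))))  →  pair(b, pair(b, b))   [R4 at 2.2]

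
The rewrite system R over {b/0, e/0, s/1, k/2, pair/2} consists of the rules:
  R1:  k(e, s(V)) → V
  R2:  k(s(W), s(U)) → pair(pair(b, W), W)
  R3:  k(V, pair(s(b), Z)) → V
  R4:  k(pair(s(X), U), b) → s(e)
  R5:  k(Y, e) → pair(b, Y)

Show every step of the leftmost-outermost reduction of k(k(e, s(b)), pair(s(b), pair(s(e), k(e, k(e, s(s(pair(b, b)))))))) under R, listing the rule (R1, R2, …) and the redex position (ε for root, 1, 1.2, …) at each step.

1. k(k(e, s(b)), pair(s(b), pair(s(e), k(e, k(e, s(s(pair(b, b))))))))  →  k(e, s(b))   [R3 at ε]
2. k(e, s(b))  →  b   [R1 at ε]

b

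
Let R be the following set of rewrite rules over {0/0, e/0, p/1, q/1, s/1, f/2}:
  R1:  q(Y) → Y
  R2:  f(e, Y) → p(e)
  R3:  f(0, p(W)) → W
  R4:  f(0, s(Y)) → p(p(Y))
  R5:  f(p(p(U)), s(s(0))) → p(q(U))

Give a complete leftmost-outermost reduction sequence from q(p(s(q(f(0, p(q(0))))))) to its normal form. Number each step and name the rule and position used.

1. q(p(s(q(f(0, p(q(0)))))))  →  p(s(q(f(0, p(q(0))))))   [R1 at ε]
2. p(s(q(f(0, p(q(0))))))  →  p(s(f(0, p(q(0)))))   [R1 at 1.1]
3. p(s(f(0, p(q(0)))))  →  p(s(q(0)))   [R3 at 1.1]
4. p(s(q(0)))  →  p(s(0))   [R1 at 1.1]

p(s(0))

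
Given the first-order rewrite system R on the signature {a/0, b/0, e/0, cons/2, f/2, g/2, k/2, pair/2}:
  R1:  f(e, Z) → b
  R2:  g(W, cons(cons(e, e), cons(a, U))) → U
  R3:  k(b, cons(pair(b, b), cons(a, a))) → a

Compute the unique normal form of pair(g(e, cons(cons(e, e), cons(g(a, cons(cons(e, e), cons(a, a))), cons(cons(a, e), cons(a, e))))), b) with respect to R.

1. pair(g(e, cons(cons(e, e), cons(g(a, cons(cons(e, e), cons(a, a))), cons(cons(a, e), cons(a, e))))), b)  →  pair(g(e, cons(cons(e, e), cons(a, cons(cons(a, e), cons(a, e))))), b)   [R2 at 1.2.2.1]
2. pair(g(e, cons(cons(e, e), cons(a, cons(cons(a, e), cons(a, e))))), b)  →  pair(cons(cons(a, e), cons(a, e)), b)   [R2 at 1]

pair(cons(cons(a, e), cons(a, e)), b)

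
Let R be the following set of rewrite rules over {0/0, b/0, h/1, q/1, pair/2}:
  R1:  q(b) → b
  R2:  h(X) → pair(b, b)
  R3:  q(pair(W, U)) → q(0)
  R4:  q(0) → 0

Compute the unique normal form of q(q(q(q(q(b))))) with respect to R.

1. q(q(q(q(q(b)))))  →  q(q(q(q(b))))   [R1 at 1.1.1.1]
2. q(q(q(q(b))))  →  q(q(q(b)))   [R1 at 1.1.1]
3. q(q(q(b)))  →  q(q(b))   [R1 at 1.1]
4. q(q(b))  →  q(b)   [R1 at 1]
5. q(b)  →  b   [R1 at ε]

b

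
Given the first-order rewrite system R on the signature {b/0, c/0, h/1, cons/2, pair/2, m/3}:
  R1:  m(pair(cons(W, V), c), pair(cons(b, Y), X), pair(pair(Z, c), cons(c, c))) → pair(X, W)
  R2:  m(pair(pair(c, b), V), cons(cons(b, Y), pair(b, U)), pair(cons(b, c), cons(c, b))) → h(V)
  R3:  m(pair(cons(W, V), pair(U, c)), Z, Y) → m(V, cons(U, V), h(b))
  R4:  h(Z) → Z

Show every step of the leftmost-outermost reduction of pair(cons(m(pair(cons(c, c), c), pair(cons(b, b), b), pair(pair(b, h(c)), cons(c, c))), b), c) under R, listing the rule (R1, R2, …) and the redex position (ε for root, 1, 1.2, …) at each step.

1. pair(cons(m(pair(cons(c, c), c), pair(cons(b, b), b), pair(pair(b, h(c)), cons(c, c))), b), c)  →  pair(cons(m(pair(cons(c, c), c), pair(cons(b, b), b), pair(pair(b, c), cons(c, c))), b), c)   [R4 at 1.1.3.1.2]
2. pair(cons(m(pair(cons(c, c), c), pair(cons(b, b), b), pair(pair(b, c), cons(c, c))), b), c)  →  pair(cons(pair(b, c), b), c)   [R1 at 1.1]

pair(cons(pair(b, c), b), c)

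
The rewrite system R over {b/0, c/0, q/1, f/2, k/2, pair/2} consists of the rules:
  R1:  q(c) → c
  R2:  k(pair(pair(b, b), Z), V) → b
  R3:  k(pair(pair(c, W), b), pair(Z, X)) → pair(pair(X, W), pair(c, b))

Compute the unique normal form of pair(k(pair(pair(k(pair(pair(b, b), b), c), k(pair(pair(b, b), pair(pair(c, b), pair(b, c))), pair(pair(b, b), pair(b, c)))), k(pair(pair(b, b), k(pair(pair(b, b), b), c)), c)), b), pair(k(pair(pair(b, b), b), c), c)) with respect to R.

pair(b, pair(b, c))

1. pair(k(pair(pair(k(pair(pair(b, b), b), c), k(pair(pair(b, b), pair(pair(c, b), pair(b, c))), pair(pair(b, b), pair(b, c)))), k(pair(pair(b, b), k(pair(pair(b, b), b), c)), c)), b), pair(k(pair(pair(b, b), b), c), c))  →  pair(k(pair(pair(b, k(pair(pair(b, b), pair(pair(c, b), pair(b, c))), pair(pair(b, b), pair(b, c)))), k(pair(pair(b, b), k(pair(pair(b, b), b), c)), c)), b), pair(k(pair(pair(b, b), b), c), c))   [R2 at 1.1.1.1]
2. pair(k(pair(pair(b, k(pair(pair(b, b), pair(pair(c, b), pair(b, c))), pair(pair(b, b), pair(b, c)))), k(pair(pair(b, b), k(pair(pair(b, b), b), c)), c)), b), pair(k(pair(pair(b, b), b), c), c))  →  pair(k(pair(pair(b, b), k(pair(pair(b, b), k(pair(pair(b, b), b), c)), c)), b), pair(k(pair(pair(b, b), b), c), c))   [R2 at 1.1.1.2]
3. pair(k(pair(pair(b, b), k(pair(pair(b, b), k(pair(pair(b, b), b), c)), c)), b), pair(k(pair(pair(b, b), b), c), c))  →  pair(b, pair(k(pair(pair(b, b), b), c), c))   [R2 at 1]
4. pair(b, pair(k(pair(pair(b, b), b), c), c))  →  pair(b, pair(b, c))   [R2 at 2.1]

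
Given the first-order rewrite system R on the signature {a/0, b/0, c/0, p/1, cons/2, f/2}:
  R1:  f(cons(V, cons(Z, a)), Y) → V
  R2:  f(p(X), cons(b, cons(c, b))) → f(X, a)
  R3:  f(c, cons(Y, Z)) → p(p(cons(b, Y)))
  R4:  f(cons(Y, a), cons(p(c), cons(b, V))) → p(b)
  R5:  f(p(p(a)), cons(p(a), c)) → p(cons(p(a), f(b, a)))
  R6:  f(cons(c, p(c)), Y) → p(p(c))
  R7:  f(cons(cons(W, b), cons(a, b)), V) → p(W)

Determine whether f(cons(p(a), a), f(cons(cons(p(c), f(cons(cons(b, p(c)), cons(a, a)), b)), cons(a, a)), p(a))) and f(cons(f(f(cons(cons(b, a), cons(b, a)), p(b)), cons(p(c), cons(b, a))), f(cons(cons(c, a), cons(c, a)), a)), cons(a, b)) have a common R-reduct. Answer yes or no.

yes — NF(t₁) = p(b), NF(t₂) = p(b)

Reduce t₁ = f(cons(p(a), a), f(cons(cons(p(c), f(cons(cons(b, p(c)), cons(a, a)), b)), cons(a, a)), p(a))):
1. f(cons(p(a), a), f(cons(cons(p(c), f(cons(cons(b, p(c)), cons(a, a)), b)), cons(a, a)), p(a)))  →  f(cons(p(a), a), cons(p(c), f(cons(cons(b, p(c)), cons(a, a)), b)))   [R1 at 2]
2. f(cons(p(a), a), cons(p(c), f(cons(cons(b, p(c)), cons(a, a)), b)))  →  f(cons(p(a), a), cons(p(c), cons(b, p(c))))   [R1 at 2.2]
3. f(cons(p(a), a), cons(p(c), cons(b, p(c))))  →  p(b)   [R4 at ε]

Reduce t₂ = f(cons(f(f(cons(cons(b, a), cons(b, a)), p(b)), cons(p(c), cons(b, a))), f(cons(cons(c, a), cons(c, a)), a)), cons(a, b)):
1. f(cons(f(f(cons(cons(b, a), cons(b, a)), p(b)), cons(p(c), cons(b, a))), f(cons(cons(c, a), cons(c, a)), a)), cons(a, b))  →  f(cons(f(cons(b, a), cons(p(c), cons(b, a))), f(cons(cons(c, a), cons(c, a)), a)), cons(a, b))   [R1 at 1.1.1]
2. f(cons(f(cons(b, a), cons(p(c), cons(b, a))), f(cons(cons(c, a), cons(c, a)), a)), cons(a, b))  →  f(cons(p(b), f(cons(cons(c, a), cons(c, a)), a)), cons(a, b))   [R4 at 1.1]
3. f(cons(p(b), f(cons(cons(c, a), cons(c, a)), a)), cons(a, b))  →  f(cons(p(b), cons(c, a)), cons(a, b))   [R1 at 1.2]
4. f(cons(p(b), cons(c, a)), cons(a, b))  →  p(b)   [R1 at ε]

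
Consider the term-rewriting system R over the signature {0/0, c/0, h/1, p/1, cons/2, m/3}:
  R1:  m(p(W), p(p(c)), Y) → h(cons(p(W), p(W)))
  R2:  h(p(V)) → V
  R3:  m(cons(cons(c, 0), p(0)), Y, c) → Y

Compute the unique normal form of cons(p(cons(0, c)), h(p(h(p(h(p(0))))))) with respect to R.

1. cons(p(cons(0, c)), h(p(h(p(h(p(0)))))))  →  cons(p(cons(0, c)), h(p(h(p(0)))))   [R2 at 2]
2. cons(p(cons(0, c)), h(p(h(p(0)))))  →  cons(p(cons(0, c)), h(p(0)))   [R2 at 2]
3. cons(p(cons(0, c)), h(p(0)))  →  cons(p(cons(0, c)), 0)   [R2 at 2]

cons(p(cons(0, c)), 0)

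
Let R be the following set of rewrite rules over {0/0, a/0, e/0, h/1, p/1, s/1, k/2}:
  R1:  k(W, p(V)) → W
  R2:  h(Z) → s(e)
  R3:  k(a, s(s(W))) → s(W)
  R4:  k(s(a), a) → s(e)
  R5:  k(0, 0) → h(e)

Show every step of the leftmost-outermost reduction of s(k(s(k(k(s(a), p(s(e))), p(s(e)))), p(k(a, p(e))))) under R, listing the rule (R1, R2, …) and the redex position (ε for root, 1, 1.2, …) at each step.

s(s(s(a)))

1. s(k(s(k(k(s(a), p(s(e))), p(s(e)))), p(k(a, p(e)))))  →  s(s(k(k(s(a), p(s(e))), p(s(e)))))   [R1 at 1]
2. s(s(k(k(s(a), p(s(e))), p(s(e)))))  →  s(s(k(s(a), p(s(e)))))   [R1 at 1.1]
3. s(s(k(s(a), p(s(e)))))  →  s(s(s(a)))   [R1 at 1.1]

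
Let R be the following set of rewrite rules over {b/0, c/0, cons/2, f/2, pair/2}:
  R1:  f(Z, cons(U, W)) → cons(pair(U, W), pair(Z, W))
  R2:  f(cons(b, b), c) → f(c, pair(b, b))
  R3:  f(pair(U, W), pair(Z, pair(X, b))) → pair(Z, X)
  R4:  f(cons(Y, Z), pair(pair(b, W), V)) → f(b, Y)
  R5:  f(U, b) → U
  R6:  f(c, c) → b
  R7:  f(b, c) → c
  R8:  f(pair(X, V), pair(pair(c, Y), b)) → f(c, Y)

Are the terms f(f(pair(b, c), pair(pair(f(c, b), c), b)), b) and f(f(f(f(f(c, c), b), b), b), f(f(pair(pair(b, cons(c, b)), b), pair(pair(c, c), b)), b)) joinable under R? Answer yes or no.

Reduce t₁ = f(f(pair(b, c), pair(pair(f(c, b), c), b)), b):
1. f(f(pair(b, c), pair(pair(f(c, b), c), b)), b)  →  f(pair(b, c), pair(pair(f(c, b), c), b))   [R5 at ε]
2. f(pair(b, c), pair(pair(f(c, b), c), b))  →  f(pair(b, c), pair(pair(c, c), b))   [R5 at 2.1.1]
3. f(pair(b, c), pair(pair(c, c), b))  →  f(c, c)   [R8 at ε]
4. f(c, c)  →  b   [R6 at ε]

Reduce t₂ = f(f(f(f(f(c, c), b), b), b), f(f(pair(pair(b, cons(c, b)), b), pair(pair(c, c), b)), b)):
1. f(f(f(f(f(c, c), b), b), b), f(f(pair(pair(b, cons(c, b)), b), pair(pair(c, c), b)), b))  →  f(f(f(f(c, c), b), b), f(f(pair(pair(b, cons(c, b)), b), pair(pair(c, c), b)), b))   [R5 at 1]
2. f(f(f(f(c, c), b), b), f(f(pair(pair(b, cons(c, b)), b), pair(pair(c, c), b)), b))  →  f(f(f(c, c), b), f(f(pair(pair(b, cons(c, b)), b), pair(pair(c, c), b)), b))   [R5 at 1]
3. f(f(f(c, c), b), f(f(pair(pair(b, cons(c, b)), b), pair(pair(c, c), b)), b))  →  f(f(c, c), f(f(pair(pair(b, cons(c, b)), b), pair(pair(c, c), b)), b))   [R5 at 1]
4. f(f(c, c), f(f(pair(pair(b, cons(c, b)), b), pair(pair(c, c), b)), b))  →  f(b, f(f(pair(pair(b, cons(c, b)), b), pair(pair(c, c), b)), b))   [R6 at 1]
5. f(b, f(f(pair(pair(b, cons(c, b)), b), pair(pair(c, c), b)), b))  →  f(b, f(pair(pair(b, cons(c, b)), b), pair(pair(c, c), b)))   [R5 at 2]
6. f(b, f(pair(pair(b, cons(c, b)), b), pair(pair(c, c), b)))  →  f(b, f(c, c))   [R8 at 2]
7. f(b, f(c, c))  →  f(b, b)   [R6 at 2]
8. f(b, b)  →  b   [R5 at ε]

yes — NF(t₁) = b, NF(t₂) = b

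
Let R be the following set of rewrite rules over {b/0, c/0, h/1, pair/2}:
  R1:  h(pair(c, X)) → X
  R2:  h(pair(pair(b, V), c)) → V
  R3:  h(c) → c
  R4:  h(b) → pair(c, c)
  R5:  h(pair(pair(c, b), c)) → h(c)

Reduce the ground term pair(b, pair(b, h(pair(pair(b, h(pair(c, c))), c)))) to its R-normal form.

pair(b, pair(b, c))

1. pair(b, pair(b, h(pair(pair(b, h(pair(c, c))), c))))  →  pair(b, pair(b, h(pair(c, c))))   [R2 at 2.2]
2. pair(b, pair(b, h(pair(c, c))))  →  pair(b, pair(b, c))   [R1 at 2.2]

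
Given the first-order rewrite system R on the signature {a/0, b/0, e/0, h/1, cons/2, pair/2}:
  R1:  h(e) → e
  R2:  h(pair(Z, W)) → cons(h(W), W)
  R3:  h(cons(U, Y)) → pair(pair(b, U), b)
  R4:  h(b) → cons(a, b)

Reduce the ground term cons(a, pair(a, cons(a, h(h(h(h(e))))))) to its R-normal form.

1. cons(a, pair(a, cons(a, h(h(h(h(e)))))))  →  cons(a, pair(a, cons(a, h(h(h(e))))))   [R1 at 2.2.2.1.1.1]
2. cons(a, pair(a, cons(a, h(h(h(e))))))  →  cons(a, pair(a, cons(a, h(h(e)))))   [R1 at 2.2.2.1.1]
3. cons(a, pair(a, cons(a, h(h(e)))))  →  cons(a, pair(a, cons(a, h(e))))   [R1 at 2.2.2.1]
4. cons(a, pair(a, cons(a, h(e))))  →  cons(a, pair(a, cons(a, e)))   [R1 at 2.2.2]

cons(a, pair(a, cons(a, e)))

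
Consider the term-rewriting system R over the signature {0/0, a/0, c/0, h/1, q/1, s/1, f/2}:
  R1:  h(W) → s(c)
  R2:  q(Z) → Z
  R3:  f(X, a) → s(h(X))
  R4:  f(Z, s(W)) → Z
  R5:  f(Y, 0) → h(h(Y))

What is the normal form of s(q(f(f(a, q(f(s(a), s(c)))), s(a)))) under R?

s(a)

1. s(q(f(f(a, q(f(s(a), s(c)))), s(a))))  →  s(f(f(a, q(f(s(a), s(c)))), s(a)))   [R2 at 1]
2. s(f(f(a, q(f(s(a), s(c)))), s(a)))  →  s(f(a, q(f(s(a), s(c)))))   [R4 at 1]
3. s(f(a, q(f(s(a), s(c)))))  →  s(f(a, f(s(a), s(c))))   [R2 at 1.2]
4. s(f(a, f(s(a), s(c))))  →  s(f(a, s(a)))   [R4 at 1.2]
5. s(f(a, s(a)))  →  s(a)   [R4 at 1]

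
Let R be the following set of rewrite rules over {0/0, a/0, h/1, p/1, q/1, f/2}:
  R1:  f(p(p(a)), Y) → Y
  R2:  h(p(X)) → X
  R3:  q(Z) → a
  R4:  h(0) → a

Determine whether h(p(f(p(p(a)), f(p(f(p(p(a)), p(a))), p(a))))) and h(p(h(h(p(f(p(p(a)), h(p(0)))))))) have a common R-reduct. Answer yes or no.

no — NF(t₁) = p(a), NF(t₂) = a

Reduce t₁ = h(p(f(p(p(a)), f(p(f(p(p(a)), p(a))), p(a))))):
1. h(p(f(p(p(a)), f(p(f(p(p(a)), p(a))), p(a)))))  →  f(p(p(a)), f(p(f(p(p(a)), p(a))), p(a)))   [R2 at ε]
2. f(p(p(a)), f(p(f(p(p(a)), p(a))), p(a)))  →  f(p(f(p(p(a)), p(a))), p(a))   [R1 at ε]
3. f(p(f(p(p(a)), p(a))), p(a))  →  f(p(p(a)), p(a))   [R1 at 1.1]
4. f(p(p(a)), p(a))  →  p(a)   [R1 at ε]

Reduce t₂ = h(p(h(h(p(f(p(p(a)), h(p(0)))))))):
1. h(p(h(h(p(f(p(p(a)), h(p(0))))))))  →  h(h(p(f(p(p(a)), h(p(0))))))   [R2 at ε]
2. h(h(p(f(p(p(a)), h(p(0))))))  →  h(f(p(p(a)), h(p(0))))   [R2 at 1]
3. h(f(p(p(a)), h(p(0))))  →  h(h(p(0)))   [R1 at 1]
4. h(h(p(0)))  →  h(0)   [R2 at 1]
5. h(0)  →  a   [R4 at ε]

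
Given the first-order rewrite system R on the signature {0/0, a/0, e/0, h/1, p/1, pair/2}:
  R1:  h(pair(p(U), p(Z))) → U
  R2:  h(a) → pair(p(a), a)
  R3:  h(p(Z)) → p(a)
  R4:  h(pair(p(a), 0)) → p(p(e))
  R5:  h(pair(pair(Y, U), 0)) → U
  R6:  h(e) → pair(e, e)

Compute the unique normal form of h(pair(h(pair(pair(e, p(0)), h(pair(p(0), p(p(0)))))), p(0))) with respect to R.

0

1. h(pair(h(pair(pair(e, p(0)), h(pair(p(0), p(p(0)))))), p(0)))  →  h(pair(h(pair(pair(e, p(0)), 0)), p(0)))   [R1 at 1.1.1.2]
2. h(pair(h(pair(pair(e, p(0)), 0)), p(0)))  →  h(pair(p(0), p(0)))   [R5 at 1.1]
3. h(pair(p(0), p(0)))  →  0   [R1 at ε]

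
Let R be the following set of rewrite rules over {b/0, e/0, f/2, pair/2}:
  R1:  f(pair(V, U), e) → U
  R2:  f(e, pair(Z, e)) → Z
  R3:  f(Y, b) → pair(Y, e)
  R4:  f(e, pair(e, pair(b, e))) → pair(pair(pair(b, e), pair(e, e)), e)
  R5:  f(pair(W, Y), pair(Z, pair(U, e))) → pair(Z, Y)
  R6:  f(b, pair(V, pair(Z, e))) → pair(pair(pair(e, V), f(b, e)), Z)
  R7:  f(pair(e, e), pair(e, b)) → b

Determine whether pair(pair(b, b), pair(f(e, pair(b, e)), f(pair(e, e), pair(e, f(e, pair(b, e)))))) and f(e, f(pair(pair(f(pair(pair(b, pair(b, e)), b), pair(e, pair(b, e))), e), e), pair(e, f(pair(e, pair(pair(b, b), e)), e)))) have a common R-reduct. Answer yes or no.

no — NF(t₁) = pair(pair(b, b), pair(b, b)), NF(t₂) = e

Reduce t₁ = pair(pair(b, b), pair(f(e, pair(b, e)), f(pair(e, e), pair(e, f(e, pair(b, e)))))):
1. pair(pair(b, b), pair(f(e, pair(b, e)), f(pair(e, e), pair(e, f(e, pair(b, e))))))  →  pair(pair(b, b), pair(b, f(pair(e, e), pair(e, f(e, pair(b, e))))))   [R2 at 2.1]
2. pair(pair(b, b), pair(b, f(pair(e, e), pair(e, f(e, pair(b, e))))))  →  pair(pair(b, b), pair(b, f(pair(e, e), pair(e, b))))   [R2 at 2.2.2.2]
3. pair(pair(b, b), pair(b, f(pair(e, e), pair(e, b))))  →  pair(pair(b, b), pair(b, b))   [R7 at 2.2]

Reduce t₂ = f(e, f(pair(pair(f(pair(pair(b, pair(b, e)), b), pair(e, pair(b, e))), e), e), pair(e, f(pair(e, pair(pair(b, b), e)), e)))):
1. f(e, f(pair(pair(f(pair(pair(b, pair(b, e)), b), pair(e, pair(b, e))), e), e), pair(e, f(pair(e, pair(pair(b, b), e)), e))))  →  f(e, f(pair(pair(pair(e, b), e), e), pair(e, f(pair(e, pair(pair(b, b), e)), e))))   [R5 at 2.1.1.1]
2. f(e, f(pair(pair(pair(e, b), e), e), pair(e, f(pair(e, pair(pair(b, b), e)), e))))  →  f(e, f(pair(pair(pair(e, b), e), e), pair(e, pair(pair(b, b), e))))   [R1 at 2.2.2]
3. f(e, f(pair(pair(pair(e, b), e), e), pair(e, pair(pair(b, b), e))))  →  f(e, pair(e, e))   [R5 at 2]
4. f(e, pair(e, e))  →  e   [R2 at ε]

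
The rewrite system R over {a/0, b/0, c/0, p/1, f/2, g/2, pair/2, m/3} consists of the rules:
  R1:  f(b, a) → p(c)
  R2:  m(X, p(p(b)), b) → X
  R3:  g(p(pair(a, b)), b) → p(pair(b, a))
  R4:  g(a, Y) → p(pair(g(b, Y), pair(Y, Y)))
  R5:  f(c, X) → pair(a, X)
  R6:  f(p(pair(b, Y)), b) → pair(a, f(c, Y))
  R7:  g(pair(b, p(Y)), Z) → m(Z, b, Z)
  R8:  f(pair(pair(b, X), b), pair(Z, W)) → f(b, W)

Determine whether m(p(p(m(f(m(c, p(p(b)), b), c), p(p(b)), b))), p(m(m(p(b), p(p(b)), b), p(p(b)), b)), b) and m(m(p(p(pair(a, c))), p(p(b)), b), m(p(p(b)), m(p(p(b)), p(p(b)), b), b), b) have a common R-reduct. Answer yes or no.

yes — NF(t₁) = p(p(pair(a, c))), NF(t₂) = p(p(pair(a, c)))

Reduce t₁ = m(p(p(m(f(m(c, p(p(b)), b), c), p(p(b)), b))), p(m(m(p(b), p(p(b)), b), p(p(b)), b)), b):
1. m(p(p(m(f(m(c, p(p(b)), b), c), p(p(b)), b))), p(m(m(p(b), p(p(b)), b), p(p(b)), b)), b)  →  m(p(p(f(m(c, p(p(b)), b), c))), p(m(m(p(b), p(p(b)), b), p(p(b)), b)), b)   [R2 at 1.1.1]
2. m(p(p(f(m(c, p(p(b)), b), c))), p(m(m(p(b), p(p(b)), b), p(p(b)), b)), b)  →  m(p(p(f(c, c))), p(m(m(p(b), p(p(b)), b), p(p(b)), b)), b)   [R2 at 1.1.1.1]
3. m(p(p(f(c, c))), p(m(m(p(b), p(p(b)), b), p(p(b)), b)), b)  →  m(p(p(pair(a, c))), p(m(m(p(b), p(p(b)), b), p(p(b)), b)), b)   [R5 at 1.1.1]
4. m(p(p(pair(a, c))), p(m(m(p(b), p(p(b)), b), p(p(b)), b)), b)  →  m(p(p(pair(a, c))), p(m(p(b), p(p(b)), b)), b)   [R2 at 2.1]
5. m(p(p(pair(a, c))), p(m(p(b), p(p(b)), b)), b)  →  m(p(p(pair(a, c))), p(p(b)), b)   [R2 at 2.1]
6. m(p(p(pair(a, c))), p(p(b)), b)  →  p(p(pair(a, c)))   [R2 at ε]

Reduce t₂ = m(m(p(p(pair(a, c))), p(p(b)), b), m(p(p(b)), m(p(p(b)), p(p(b)), b), b), b):
1. m(m(p(p(pair(a, c))), p(p(b)), b), m(p(p(b)), m(p(p(b)), p(p(b)), b), b), b)  →  m(p(p(pair(a, c))), m(p(p(b)), m(p(p(b)), p(p(b)), b), b), b)   [R2 at 1]
2. m(p(p(pair(a, c))), m(p(p(b)), m(p(p(b)), p(p(b)), b), b), b)  →  m(p(p(pair(a, c))), m(p(p(b)), p(p(b)), b), b)   [R2 at 2.2]
3. m(p(p(pair(a, c))), m(p(p(b)), p(p(b)), b), b)  →  m(p(p(pair(a, c))), p(p(b)), b)   [R2 at 2]
4. m(p(p(pair(a, c))), p(p(b)), b)  →  p(p(pair(a, c)))   [R2 at ε]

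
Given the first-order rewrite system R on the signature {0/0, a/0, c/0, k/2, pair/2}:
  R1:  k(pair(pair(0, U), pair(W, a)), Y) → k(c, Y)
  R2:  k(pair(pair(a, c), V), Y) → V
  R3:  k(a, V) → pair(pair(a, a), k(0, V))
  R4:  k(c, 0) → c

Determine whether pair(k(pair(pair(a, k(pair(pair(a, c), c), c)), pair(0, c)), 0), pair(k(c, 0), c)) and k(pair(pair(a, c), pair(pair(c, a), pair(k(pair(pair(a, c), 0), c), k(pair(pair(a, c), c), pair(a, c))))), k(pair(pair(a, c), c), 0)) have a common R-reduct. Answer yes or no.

Reduce t₁ = pair(k(pair(pair(a, k(pair(pair(a, c), c), c)), pair(0, c)), 0), pair(k(c, 0), c)):
1. pair(k(pair(pair(a, k(pair(pair(a, c), c), c)), pair(0, c)), 0), pair(k(c, 0), c))  →  pair(k(pair(pair(a, c), pair(0, c)), 0), pair(k(c, 0), c))   [R2 at 1.1.1.2]
2. pair(k(pair(pair(a, c), pair(0, c)), 0), pair(k(c, 0), c))  →  pair(pair(0, c), pair(k(c, 0), c))   [R2 at 1]
3. pair(pair(0, c), pair(k(c, 0), c))  →  pair(pair(0, c), pair(c, c))   [R4 at 2.1]

Reduce t₂ = k(pair(pair(a, c), pair(pair(c, a), pair(k(pair(pair(a, c), 0), c), k(pair(pair(a, c), c), pair(a, c))))), k(pair(pair(a, c), c), 0)):
1. k(pair(pair(a, c), pair(pair(c, a), pair(k(pair(pair(a, c), 0), c), k(pair(pair(a, c), c), pair(a, c))))), k(pair(pair(a, c), c), 0))  →  pair(pair(c, a), pair(k(pair(pair(a, c), 0), c), k(pair(pair(a, c), c), pair(a, c))))   [R2 at ε]
2. pair(pair(c, a), pair(k(pair(pair(a, c), 0), c), k(pair(pair(a, c), c), pair(a, c))))  →  pair(pair(c, a), pair(0, k(pair(pair(a, c), c), pair(a, c))))   [R2 at 2.1]
3. pair(pair(c, a), pair(0, k(pair(pair(a, c), c), pair(a, c))))  →  pair(pair(c, a), pair(0, c))   [R2 at 2.2]

no — NF(t₁) = pair(pair(0, c), pair(c, c)), NF(t₂) = pair(pair(c, a), pair(0, c))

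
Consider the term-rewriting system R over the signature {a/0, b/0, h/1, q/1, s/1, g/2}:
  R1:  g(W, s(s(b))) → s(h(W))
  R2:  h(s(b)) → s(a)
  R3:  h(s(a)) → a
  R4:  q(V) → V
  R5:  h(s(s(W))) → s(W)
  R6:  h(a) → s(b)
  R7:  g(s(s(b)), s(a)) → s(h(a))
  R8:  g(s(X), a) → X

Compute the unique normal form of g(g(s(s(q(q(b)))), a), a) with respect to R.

b

1. g(g(s(s(q(q(b)))), a), a)  →  g(s(q(q(b))), a)   [R8 at 1]
2. g(s(q(q(b))), a)  →  q(q(b))   [R8 at ε]
3. q(q(b))  →  q(b)   [R4 at ε]
4. q(b)  →  b   [R4 at ε]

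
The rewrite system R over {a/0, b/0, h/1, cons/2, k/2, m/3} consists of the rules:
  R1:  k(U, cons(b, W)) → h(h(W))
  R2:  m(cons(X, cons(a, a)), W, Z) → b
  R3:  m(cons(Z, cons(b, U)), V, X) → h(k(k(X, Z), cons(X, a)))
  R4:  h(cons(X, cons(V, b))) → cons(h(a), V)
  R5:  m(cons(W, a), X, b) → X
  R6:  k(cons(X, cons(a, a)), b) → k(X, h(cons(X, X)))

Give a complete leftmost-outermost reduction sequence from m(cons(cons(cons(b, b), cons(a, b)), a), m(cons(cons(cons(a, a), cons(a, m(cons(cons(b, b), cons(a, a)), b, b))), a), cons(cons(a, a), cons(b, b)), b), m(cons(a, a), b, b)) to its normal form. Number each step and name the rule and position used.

cons(cons(a, a), cons(b, b))

1. m(cons(cons(cons(b, b), cons(a, b)), a), m(cons(cons(cons(a, a), cons(a, m(cons(cons(b, b), cons(a, a)), b, b))), a), cons(cons(a, a), cons(b, b)), b), m(cons(a, a), b, b))  →  m(cons(cons(cons(b, b), cons(a, b)), a), cons(cons(a, a), cons(b, b)), m(cons(a, a), b, b))   [R5 at 2]
2. m(cons(cons(cons(b, b), cons(a, b)), a), cons(cons(a, a), cons(b, b)), m(cons(a, a), b, b))  →  m(cons(cons(cons(b, b), cons(a, b)), a), cons(cons(a, a), cons(b, b)), b)   [R5 at 3]
3. m(cons(cons(cons(b, b), cons(a, b)), a), cons(cons(a, a), cons(b, b)), b)  →  cons(cons(a, a), cons(b, b))   [R5 at ε]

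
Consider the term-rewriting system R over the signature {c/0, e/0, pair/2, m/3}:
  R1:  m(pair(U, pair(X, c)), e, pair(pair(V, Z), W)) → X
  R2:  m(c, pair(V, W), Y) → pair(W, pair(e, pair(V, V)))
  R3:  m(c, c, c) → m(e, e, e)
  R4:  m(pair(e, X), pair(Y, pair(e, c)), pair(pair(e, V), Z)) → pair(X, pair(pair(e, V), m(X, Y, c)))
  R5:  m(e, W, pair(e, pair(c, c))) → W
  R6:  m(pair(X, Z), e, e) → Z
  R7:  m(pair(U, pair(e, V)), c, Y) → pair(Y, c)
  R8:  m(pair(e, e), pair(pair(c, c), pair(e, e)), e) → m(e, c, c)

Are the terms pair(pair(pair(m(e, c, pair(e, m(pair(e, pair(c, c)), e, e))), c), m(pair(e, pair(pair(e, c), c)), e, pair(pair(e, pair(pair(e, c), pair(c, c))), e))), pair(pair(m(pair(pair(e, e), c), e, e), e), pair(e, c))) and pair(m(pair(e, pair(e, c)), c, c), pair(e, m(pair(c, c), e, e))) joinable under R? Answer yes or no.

no — NF(t₁) = pair(pair(pair(c, c), pair(e, c)), pair(pair(c, e), pair(e, c))), NF(t₂) = pair(pair(c, c), pair(e, c))

Reduce t₁ = pair(pair(pair(m(e, c, pair(e, m(pair(e, pair(c, c)), e, e))), c), m(pair(e, pair(pair(e, c), c)), e, pair(pair(e, pair(pair(e, c), pair(c, c))), e))), pair(pair(m(pair(pair(e, e), c), e, e), e), pair(e, c))):
1. pair(pair(pair(m(e, c, pair(e, m(pair(e, pair(c, c)), e, e))), c), m(pair(e, pair(pair(e, c), c)), e, pair(pair(e, pair(pair(e, c), pair(c, c))), e))), pair(pair(m(pair(pair(e, e), c), e, e), e), pair(e, c)))  →  pair(pair(pair(m(e, c, pair(e, pair(c, c))), c), m(pair(e, pair(pair(e, c), c)), e, pair(pair(e, pair(pair(e, c), pair(c, c))), e))), pair(pair(m(pair(pair(e, e), c), e, e), e), pair(e, c)))   [R6 at 1.1.1.3.2]
2. pair(pair(pair(m(e, c, pair(e, pair(c, c))), c), m(pair(e, pair(pair(e, c), c)), e, pair(pair(e, pair(pair(e, c), pair(c, c))), e))), pair(pair(m(pair(pair(e, e), c), e, e), e), pair(e, c)))  →  pair(pair(pair(c, c), m(pair(e, pair(pair(e, c), c)), e, pair(pair(e, pair(pair(e, c), pair(c, c))), e))), pair(pair(m(pair(pair(e, e), c), e, e), e), pair(e, c)))   [R5 at 1.1.1]
3. pair(pair(pair(c, c), m(pair(e, pair(pair(e, c), c)), e, pair(pair(e, pair(pair(e, c), pair(c, c))), e))), pair(pair(m(pair(pair(e, e), c), e, e), e), pair(e, c)))  →  pair(pair(pair(c, c), pair(e, c)), pair(pair(m(pair(pair(e, e), c), e, e), e), pair(e, c)))   [R1 at 1.2]
4. pair(pair(pair(c, c), pair(e, c)), pair(pair(m(pair(pair(e, e), c), e, e), e), pair(e, c)))  →  pair(pair(pair(c, c), pair(e, c)), pair(pair(c, e), pair(e, c)))   [R6 at 2.1.1]

Reduce t₂ = pair(m(pair(e, pair(e, c)), c, c), pair(e, m(pair(c, c), e, e))):
1. pair(m(pair(e, pair(e, c)), c, c), pair(e, m(pair(c, c), e, e)))  →  pair(pair(c, c), pair(e, m(pair(c, c), e, e)))   [R7 at 1]
2. pair(pair(c, c), pair(e, m(pair(c, c), e, e)))  →  pair(pair(c, c), pair(e, c))   [R6 at 2.2]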